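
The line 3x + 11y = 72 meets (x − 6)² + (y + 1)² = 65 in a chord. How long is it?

√130

Centre (6, −1), r² = 65. Perpendicular distance d from centre to line = |−65| / √130 = 65/√130.
Chord = 2√(r² − d²) = 2·√(65/2) = √130.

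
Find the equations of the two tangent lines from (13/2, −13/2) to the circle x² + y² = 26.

x + 5y = −26 and 5x + y = 26

Let a tangent through (13/2, −13/2) have slope m. Its distance from (0, 0) must equal √26:
(−13/2m − (13/2))² = 26(m² + 1)
5m² + 26m + 5 = 0, so m = −1/5 or m = −5.
With m = −1/5: x + 5y = −26. With m = −5: 5x + y = 26.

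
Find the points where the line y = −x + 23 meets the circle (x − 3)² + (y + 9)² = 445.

(14, 9) and (21, 2)

Substitute y = −x + 23:
2x² − 70x + 588 = 0  ⟹  x² − 35x + 294 = 0
x = 21 or x = 14, giving (21, 2) and (14, 9).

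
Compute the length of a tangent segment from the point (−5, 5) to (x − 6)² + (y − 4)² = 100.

√22

The centre is (6, 4) and r = 10. The square of the distance from P to the centre is 121 + 1 = 122.
Power of the point: PT² = |PO|² − r² = 22, so PT = √22.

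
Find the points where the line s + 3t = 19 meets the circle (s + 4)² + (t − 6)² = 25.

Express t = (19 − s)/3 and substitute into the circle:
10s² + 70s − 80 = 0  ⟹  s² + 7s − 8 = 0
s = 1 or s = −8, giving (1, 6) and (−8, 9).

(−8, 9) and (1, 6)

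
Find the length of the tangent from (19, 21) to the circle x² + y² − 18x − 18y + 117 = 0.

√199

Centre (9, 9), r² = 45. |PO|² = (10)² + (12)² = 244.
Power of the point: PT² = |PO|² − r² = 199, so PT = √199.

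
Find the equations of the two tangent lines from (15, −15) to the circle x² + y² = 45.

Write the tangent as mx − y + (−15 − m·(15)) = 0 and set its distance from the centre to 3√5:
(−15m − (15))² = 45(m² + 1)
2m² + 5m + 2 = 0, so m = −2 or m = −1/2.
With m = −2: 2x + y = 15. With m = −1/2: x + 2y = −15.

2x + y = 15 and x + 2y = −15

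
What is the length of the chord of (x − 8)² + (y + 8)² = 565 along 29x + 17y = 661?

√1130

Centre (8, −8), r² = 565. Perpendicular distance d from centre to line = |−565| / √1130 = 565/√1130.
Chord = 2√(r² − d²) = 2·√(565/2) = √1130.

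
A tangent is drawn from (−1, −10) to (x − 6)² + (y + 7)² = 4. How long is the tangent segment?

3√6

With centre O = (6, −7), |OP|² = 58 and r² = 4.
By the tangent–radius right angle, tangent length = √(|PO|² − r²) = √54 = 3√6.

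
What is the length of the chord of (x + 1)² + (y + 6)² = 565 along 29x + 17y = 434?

√1130

From the line, y = (434 − 29x)/17. Substituting:
1130x² − 30510x + 124300 = 0  ⟹  x² − 27x + 110 = 0
x = 22 or x = 5, giving (22, −12) and (5, 17).
|(22, −12) − (5, 17)| = √((17)² + (−29)²) = √1130.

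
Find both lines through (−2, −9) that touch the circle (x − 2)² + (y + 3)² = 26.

5x + y = −19 and x − 5y = 43

Let a tangent through (−2, −9) have slope m. Its distance from (2, −3) must equal √26:
[m·(4) − (6)]² = 26(m² + 1)
5m² + 24m − 5 = 0, so m = −5 or m = 1/5.
With m = −5: 5x + y = −19. With m = 1/5: x − 5y = 43.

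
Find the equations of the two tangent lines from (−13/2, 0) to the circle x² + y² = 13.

Write the tangent as mx − y + (0 − m·(−13/2)) = 0 and set its distance from the centre to √13:
[m·(13/2) − (0)]² = 13(m² + 1)
9m² − 4 = 0, so m = 2/3 or m = −2/3.
With m = 2/3: 2x − 3y = −13. With m = −2/3: 2x + 3y = −13.

2x − 3y = −13 and 2x + 3y = −13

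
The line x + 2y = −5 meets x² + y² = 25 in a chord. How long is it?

From the line, y = (−5 − x)/2. Substituting:
5x² + 10x − 75 = 0  ⟹  x² + 2x − 15 = 0
x = 3 or x = −5, giving (3, −4) and (−5, 0).
|(3, −4) − (−5, 0)| = √((8)² + (−4)²) = 4√5.

4√5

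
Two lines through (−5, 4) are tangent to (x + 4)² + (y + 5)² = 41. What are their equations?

4x + 5y = 0 and 5x − 4y = −41

Write the tangent as mx − y + (4 − m·(−5)) = 0 and set its distance from the centre to √41:
[m·(1) − (−9)]² = 41(m² + 1)
20m² − 9m − 20 = 0, so m = −4/5 or m = 5/4.
With m = −4/5: 4x + 5y = 0. With m = 5/4: 5x − 4y = −41.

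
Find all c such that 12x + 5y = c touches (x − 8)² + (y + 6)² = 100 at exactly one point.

For a tangent, require d(centre, line) = r = 10.
|12·8 + 5·(−6) − c| / √169 = 10
|c − (66)| = 10·13, so c = 196 or c = −64.

c = −64 or c = 196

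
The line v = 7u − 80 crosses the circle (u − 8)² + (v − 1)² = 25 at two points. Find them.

From the line, v = 7u − 80. Substituting:
50u² − 1150u + 6600 = 0  ⟹  u² − 23u + 132 = 0
u = 12 or u = 11, giving (12, 4) and (11, −3).

(11, −3) and (12, 4)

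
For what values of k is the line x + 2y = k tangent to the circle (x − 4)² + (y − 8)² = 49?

The line touches the circle iff its distance from (4, 8) is 7:
|1·4 + 2·8 − k| / √5 = 7
|k − (20)| = 7√5.

k = 20 ± 7√5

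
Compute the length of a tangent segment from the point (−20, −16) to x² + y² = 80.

24

Centre (0, 0), r² = 80. |PO|² = (−20)² + (−16)² = 656.
The tangent meets the radius at right angles, so tangent² = |PO|² − r² = 656 − 80 = 576.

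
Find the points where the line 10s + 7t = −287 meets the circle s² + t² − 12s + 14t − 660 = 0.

(−21, −11) and (−7, −31)

From the line, t = (−287 − 10s)/7. Substituting:
149s² + 4172s + 21903 = 0  ⟹  s² + 28s + 147 = 0
s = −7 or s = −21, giving (−7, −31) and (−21, −11).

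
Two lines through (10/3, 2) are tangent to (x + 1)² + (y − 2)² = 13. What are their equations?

3x + 2y = 14 and 3x − 2y = 6

A line y − (2) = m(x − (10/3)) is tangent when its distance from (−1, 2) is √13:
(−13/3m − (0))² = 13(m² + 1)
4m² − 9 = 0, so m = −3/2 or m = 3/2.
Through (10/3, 2) these give 3x + 2y = 14 and 3x − 2y = 6.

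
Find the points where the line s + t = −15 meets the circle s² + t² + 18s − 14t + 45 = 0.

(−16, 1) and (−15, 0)

From the line, t = −s − 15. Substituting:
2s² + 62s + 480 = 0  ⟹  s² + 31s + 240 = 0
s = −15 or s = −16, giving (−15, 0) and (−16, 1).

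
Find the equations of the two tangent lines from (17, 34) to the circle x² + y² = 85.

Let a tangent through (17, 34) have slope m. Its distance from (0, 0) must equal √85:
(−17m − (−34))² = 85(m² + 1)
12m² − 68m + 63 = 0, so m = 7/6 or m = 9/2.
With m = 7/6: 7x − 6y = −85. With m = 9/2: 9x − 2y = 85.

7x − 6y = −85 and 9x − 2y = 85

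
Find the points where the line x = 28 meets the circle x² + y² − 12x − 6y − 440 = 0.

(28, 2) and (28, 4)

The line gives x = 28. Substituting into the circle:
y² − 6y + 8 = 0
y = 4 or y = 2, giving (28, 4) and (28, 2).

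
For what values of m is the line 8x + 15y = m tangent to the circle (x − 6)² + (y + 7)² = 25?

For a tangent, require d(centre, line) = r = 5.
|8·6 + 15·(−7) − m| / √289 = 5
|m − (−57)| = 5·17, so m = 28 or m = −142.

m = −142 or m = 28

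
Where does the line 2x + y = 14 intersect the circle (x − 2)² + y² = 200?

From the line, y = −2x + 14. Substituting:
5x² − 60x = 0  ⟹  x² − 12x = 0
x = 12 or x = 0, giving (12, −10) and (0, 14).

(0, 14) and (12, −10)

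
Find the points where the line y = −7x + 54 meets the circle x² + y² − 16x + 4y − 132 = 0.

From the line, y = −7x + 54. Substituting:
50x² − 800x + 3000 = 0  ⟹  x² − 16x + 60 = 0
x = 10 or x = 6, giving (10, −16) and (6, 12).

(6, 12) and (10, −16)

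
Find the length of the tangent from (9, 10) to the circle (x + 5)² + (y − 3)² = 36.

√209

The centre is (−5, 3) and r = 6. The square of the distance from P to the centre is 196 + 49 = 245.
Power of the point: PT² = |PO|² − r² = 209, so PT = √209.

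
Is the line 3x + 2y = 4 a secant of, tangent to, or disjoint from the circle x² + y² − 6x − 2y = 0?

Substituting the line into the circle gives 13x² − 36x = 0.
Discriminant = (−36)² − 4·13·(0) = 1296 > 0.
Two real roots: the line is a secant.

secant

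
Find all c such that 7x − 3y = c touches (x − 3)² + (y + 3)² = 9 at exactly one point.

c = 30 ± 3√58

The line touches the circle iff its distance from (3, −3) is 3:
|7·3 − 3·(−3) − c| / √58 = 3
|c − (30)| = 3√58.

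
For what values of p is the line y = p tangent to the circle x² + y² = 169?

Tangency holds when the distance from the centre (0, 0) to the line equals the radius 13:
|0·0 + 1·0 − p| / √1 = 13
|p| = 13, so p = 13 or p = −13.

p = −13 or p = 13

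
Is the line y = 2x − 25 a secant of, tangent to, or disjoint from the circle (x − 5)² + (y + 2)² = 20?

disjoint

Substituting the line into the circle gives 5x² − 102x + 534 = 0.
Discriminant = (−102)² − 4·5·(534) = −276 < 0.
No real roots: the line does not meet the circle.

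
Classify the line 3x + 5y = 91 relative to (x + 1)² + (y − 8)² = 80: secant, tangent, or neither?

neither

Substituting the line into the circle gives 34x² − 256x + 626 = 0.
Discriminant = (−256)² − 4·34·(626) = −19600 < 0.
No real roots: the line does not meet the circle.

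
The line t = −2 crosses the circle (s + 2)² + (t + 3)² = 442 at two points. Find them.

Express t = −2 and substitute into the circle:
s² + 4s − 437 = 0
s = 19 or s = −23, giving (19, −2) and (−23, −2).

(−23, −2) and (19, −2)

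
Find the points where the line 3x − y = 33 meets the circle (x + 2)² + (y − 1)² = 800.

Substitute y = 3x − 33:
10x² − 200x + 360 = 0  ⟹  x² − 20x + 36 = 0
x = 18 or x = 2, giving (18, 21) and (2, −27).

(2, −27) and (18, 21)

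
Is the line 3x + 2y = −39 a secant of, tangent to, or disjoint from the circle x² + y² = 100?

disjoint

d² = (3·0 + 2·0 − (−39))²/13 = 117; r² = 100.
Since d² > r², the line lies outside the circle.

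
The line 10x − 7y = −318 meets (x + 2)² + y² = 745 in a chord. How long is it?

2√149

Substitute y = (318 + 10x)/7:
149x² + 6556x + 64815 = 0  ⟹  x² + 44x + 435 = 0
x = −15 or x = −29, giving (−15, 24) and (−29, 4).
Chord length = distance between (−15, 24) and (−29, 4) = √596 = 2√149.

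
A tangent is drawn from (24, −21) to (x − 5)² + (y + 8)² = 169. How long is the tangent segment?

19

With centre O = (5, −8), |OP|² = 530 and r² = 169.
By the tangent–radius right angle, tangent length = √(|PO|² − r²) = √361 = 19.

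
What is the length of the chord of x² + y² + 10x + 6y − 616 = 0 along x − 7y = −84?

Centre (−5, −3), r² = 650. Perpendicular distance d from centre to line = |100| / √50 = 100/√50.
Half the chord is √(r² − d²) = √(450), so the full chord is 30√2.

30√2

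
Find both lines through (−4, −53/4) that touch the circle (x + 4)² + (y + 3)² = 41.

A line y − (−53/4) = m(x − (−4)) is tangent when its distance from (−4, −3) is √41:
[m·(0) − (41/4)]² = 41(m² + 1)
16m² − 25 = 0, so m = −5/4 or m = 5/4.
Through (−4, −53/4) these give 5x + 4y = −73 and 5x − 4y = 33.

5x + 4y = −73 and 5x − 4y = 33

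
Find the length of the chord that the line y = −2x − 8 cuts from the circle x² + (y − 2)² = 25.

Centre (0, 2), r² = 25. Perpendicular distance d from centre to line = |10| / √5 = 10/√5.
Chord = 2√(r² − d²) = 2·√(5) = 2√5.

2√5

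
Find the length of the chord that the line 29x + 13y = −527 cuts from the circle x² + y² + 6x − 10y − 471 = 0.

√1010

From the line, y = (−527 − 29x)/13. Substituting:
1010x² + 35350x + 266640 = 0  ⟹  x² + 35x + 264 = 0
x = −11 or x = −24, giving (−11, −16) and (−24, 13).
|(−11, −16) − (−24, 13)| = √((13)² + (−29)²) = √1010.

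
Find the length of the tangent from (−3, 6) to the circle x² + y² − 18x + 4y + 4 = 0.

√127

The centre is (9, −2) and r = 9. The square of the distance from P to the centre is 144 + 64 = 208.
Power of the point: PT² = |PO|² − r² = 127, so PT = √127.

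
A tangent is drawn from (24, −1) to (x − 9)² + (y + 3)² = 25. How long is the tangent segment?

Centre (9, −3), r² = 25. |PO|² = (15)² + (2)² = 229.
The tangent meets the radius at right angles, so tangent² = |PO|² − r² = 229 − 25 = 204.

2√51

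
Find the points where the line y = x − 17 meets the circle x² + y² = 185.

(4, −13) and (13, −4)

Substitute y = x − 17:
2x² − 34x + 104 = 0  ⟹  x² − 17x + 52 = 0
x = 13 or x = 4, giving (13, −4) and (4, −13).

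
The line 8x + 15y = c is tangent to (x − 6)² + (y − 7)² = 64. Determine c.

For a tangent, require d(centre, line) = r = 8.
|8·6 + 15·7 − c| / √289 = 8
|c − (153)| = 8·17, so c = 289 or c = 17.

c = 17 or c = 289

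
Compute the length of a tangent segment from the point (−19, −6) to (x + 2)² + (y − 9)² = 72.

√442

Centre (−2, 9), r² = 72. |PO|² = (−17)² + (−15)² = 514.
By the tangent–radius right angle, tangent length = √(|PO|² − r²) = √442.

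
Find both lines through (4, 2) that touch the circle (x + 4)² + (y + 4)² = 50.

Write the tangent as mx − y + (2 − m·(4)) = 0 and set its distance from the centre to 5√2:
[m·(−8) − (−6)]² = 50(m² + 1)
7m² − 48m − 7 = 0, so m = 7 or m = −1/7.
Through (4, 2) these give 7x − y = 26 and x + 7y = 18.

7x − y = 26 and x + 7y = 18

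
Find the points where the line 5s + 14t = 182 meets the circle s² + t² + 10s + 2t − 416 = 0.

Substitute t = (182 − 5s)/14:
221s² − 43316 = 0  ⟹  s² − 196 = 0
s = 14 or s = −14, giving (14, 8) and (−14, 18).

(−14, 18) and (14, 8)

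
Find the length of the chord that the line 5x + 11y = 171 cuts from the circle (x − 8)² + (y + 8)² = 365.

From the line, y = (171 − 5x)/11. Substituting:
146x² − 4526x + 30660 = 0  ⟹  x² − 31x + 210 = 0
x = 21 or x = 10, giving (21, 6) and (10, 11).
Chord length = distance between (21, 6) and (10, 11) = √146 = √146.

√146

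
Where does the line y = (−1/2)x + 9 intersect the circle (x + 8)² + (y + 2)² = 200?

From the line, y = (18 − x)/2. Substituting:
5x² + 20x − 60 = 0  ⟹  x² + 4x − 12 = 0
x = 2 or x = −6, giving (2, 8) and (−6, 12).

(−6, 12) and (2, 8)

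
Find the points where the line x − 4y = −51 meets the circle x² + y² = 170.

(−7, 11) and (1, 13)

Express y = (51 + x)/4 and substitute into the circle:
17x² + 102x − 119 = 0  ⟹  x² + 6x − 7 = 0
x = 1 or x = −7, giving (1, 13) and (−7, 11).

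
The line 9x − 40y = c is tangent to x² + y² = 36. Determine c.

For a tangent, require d(centre, line) = r = 6.
|9·0 − 40·0 − c| / √1681 = 6
|c| = 6·41, so c = 246 or c = −246.

c = −246 or c = 246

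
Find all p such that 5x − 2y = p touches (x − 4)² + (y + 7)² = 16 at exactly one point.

The line touches the circle iff its distance from (4, −7) is 4:
|5·4 − 2·(−7) − p| / √29 = 4
|p − (34)| = 4√29.

p = 34 ± 4√29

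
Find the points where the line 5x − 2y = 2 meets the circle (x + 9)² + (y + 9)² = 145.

From the line, y = (−2 + 5x)/2. Substituting:
29x² + 232x = 0  ⟹  x² + 8x = 0
x = 0 or x = −8, giving (0, −1) and (−8, −21).

(−8, −21) and (0, −1)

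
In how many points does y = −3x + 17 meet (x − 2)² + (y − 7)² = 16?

Centre (2, 7), r² = 16. Distance² from centre to line = (−4)²/10 = 8/5.
Since d² < r², the line cuts the circle twice.

2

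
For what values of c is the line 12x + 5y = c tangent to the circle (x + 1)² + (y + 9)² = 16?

c = −109 or c = −5

Tangency holds when the distance from the centre (−1, −9) to the line equals the radius 4:
|12·(−1) + 5·(−9) − c| / √169 = 4
|c − (−57)| = 4·13, so c = −5 or c = −109.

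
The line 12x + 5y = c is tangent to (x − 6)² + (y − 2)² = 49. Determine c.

For a tangent, require d(centre, line) = r = 7.
|12·6 + 5·2 − c| / √169 = 7
|c − (82)| = 7·13, so c = 173 or c = −9.

c = −9 or c = 173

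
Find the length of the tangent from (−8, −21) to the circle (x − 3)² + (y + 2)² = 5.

With centre O = (3, −2), |OP|² = 482 and r² = 5.
The tangent meets the radius at right angles, so tangent² = |PO|² − r² = 482 − 5 = 477.

3√53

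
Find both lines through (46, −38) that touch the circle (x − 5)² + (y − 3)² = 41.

5x + 4y = 78 and 4x + 5y = −6

Write the tangent as mx − y + (−38 − m·(46)) = 0 and set its distance from the centre to √41:
[m·(−41) − (41)]² = 41(m² + 1)
20m² + 41m + 20 = 0, so m = −5/4 or m = −4/5.
With m = −5/4: 5x + 4y = 78. With m = −4/5: 4x + 5y = −6.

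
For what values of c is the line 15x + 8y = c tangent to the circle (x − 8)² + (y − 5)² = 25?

c = 75 or c = 245

For a tangent, require d(centre, line) = r = 5.
|15·8 + 8·5 − c| / √289 = 5
|c − (160)| = 5·17, so c = 245 or c = 75.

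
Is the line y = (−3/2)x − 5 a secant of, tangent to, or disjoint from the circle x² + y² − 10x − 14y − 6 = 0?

disjoint

Centre (5, 7), r² = 80. Distance² from centre to line = (39)²/13 = 117.
Since d² > r², the line lies outside the circle.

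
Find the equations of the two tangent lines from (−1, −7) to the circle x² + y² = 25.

Write the tangent as mx − y + (−7 − m·(−1)) = 0 and set its distance from the centre to 5:
[m·(1) − (7)]² = 25(m² + 1)
12m² + 7m − 12 = 0, so m = −4/3 or m = 3/4.
With m = −4/3: 4x + 3y = −25. With m = 3/4: 3x − 4y = 25.

4x + 3y = −25 and 3x − 4y = 25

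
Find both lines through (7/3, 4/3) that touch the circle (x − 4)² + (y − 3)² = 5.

x + 2y = 5 and 2x + y = 6

Write the tangent as mx − y + (4/3 − m·(7/3)) = 0 and set its distance from the centre to √5:
(5/3m − (5/3))² = 5(m² + 1)
2m² + 5m + 2 = 0, so m = −1/2 or m = −2.
With m = −1/2: x + 2y = 5. With m = −2: 2x + y = 6.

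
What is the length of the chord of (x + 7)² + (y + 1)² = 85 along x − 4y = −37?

2√17

Express y = (37 + x)/4 and substitute into the circle:
17x² + 306x + 1105 = 0  ⟹  x² + 18x + 65 = 0
x = −5 or x = −13, giving (−5, 8) and (−13, 6).
Chord length = distance between (−5, 8) and (−13, 6) = √68 = 2√17.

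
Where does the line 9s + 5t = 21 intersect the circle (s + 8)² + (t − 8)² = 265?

Substitute t = (21 − 9s)/5:
106s² + 742s − 4664 = 0  ⟹  s² + 7s − 44 = 0
s = 4 or s = −11, giving (4, −3) and (−11, 24).

(−11, 24) and (4, −3)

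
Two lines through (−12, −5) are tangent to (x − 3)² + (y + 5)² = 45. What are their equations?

Let a tangent through (−12, −5) have slope m. Its distance from (3, −5) must equal 3√5:
[m·(15) − (0)]² = 45(m² + 1)
4m² − 1 = 0, so m = 1/2 or m = −1/2.
With m = 1/2: x − 2y = −2. With m = −1/2: x + 2y = −22.

x − 2y = −2 and x + 2y = −22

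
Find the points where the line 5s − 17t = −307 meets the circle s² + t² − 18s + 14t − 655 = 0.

(−7, 16) and (10, 21)

Substitute t = (307 + 5s)/17:
314s² − 942s − 21980 = 0  ⟹  s² − 3s − 70 = 0
s = 10 or s = −7, giving (10, 21) and (−7, 16).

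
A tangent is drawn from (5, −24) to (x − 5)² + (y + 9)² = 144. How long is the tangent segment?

9

With centre O = (5, −9), |OP|² = 225 and r² = 144.
By the tangent–radius right angle, tangent length = √(|PO|² − r²) = √81 = 9.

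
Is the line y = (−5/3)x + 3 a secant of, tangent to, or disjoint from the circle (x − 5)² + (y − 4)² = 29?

d² = (5·5 + 3·4 − (9))²/34 = 392/17; r² = 29.
Since d² < r², the line cuts the circle twice.

secant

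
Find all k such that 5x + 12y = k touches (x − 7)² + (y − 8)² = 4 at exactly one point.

For a tangent, require d(centre, line) = r = 2.
|5·7 + 12·8 − k| / √169 = 2
|k − (131)| = 2·13, so k = 157 or k = 105.

k = 105 or k = 157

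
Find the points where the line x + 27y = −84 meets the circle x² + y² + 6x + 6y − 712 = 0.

(−30, −2) and (24, −4)

Substitute y = (−84 − x)/27:
730x² + 4380x − 525600 = 0  ⟹  x² + 6x − 720 = 0
x = 24 or x = −30, giving (24, −4) and (−30, −2).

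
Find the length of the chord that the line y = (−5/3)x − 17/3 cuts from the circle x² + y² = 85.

3√34

The distance from (0, 0) to the line is 17/√34, and r² = 85.
Half the chord is √(r² − d²) = √(153/2), so the full chord is 3√34.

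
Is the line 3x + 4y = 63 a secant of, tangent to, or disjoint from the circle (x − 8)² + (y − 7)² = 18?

secant

Centre (8, 7), r² = 18. Distance² from centre to line = (−11)²/25 = 121/25.
Since d² < r², the line cuts the circle twice.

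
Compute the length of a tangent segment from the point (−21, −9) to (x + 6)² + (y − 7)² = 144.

√337

With centre O = (−6, 7), |OP|² = 481 and r² = 144.
By the tangent–radius right angle, tangent length = √(|PO|² − r²) = √337.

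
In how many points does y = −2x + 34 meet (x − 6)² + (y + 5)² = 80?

d² = (2·6 + 1·(−5) − (34))²/5 = 729/5; r² = 80.
Since d² > r², the line lies outside the circle.

0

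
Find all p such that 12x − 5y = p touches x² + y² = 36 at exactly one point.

p = −78 or p = 78

Tangency holds when the distance from the centre (0, 0) to the line equals the radius 6:
|12·0 − 5·0 − p| / √169 = 6
|p| = 6·13, so p = 78 or p = −78.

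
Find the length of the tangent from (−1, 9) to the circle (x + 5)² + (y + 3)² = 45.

The centre is (−5, −3) and r = 3√5. The square of the distance from P to the centre is 16 + 144 = 160.
The tangent meets the radius at right angles, so tangent² = |PO|² − r² = 160 − 45 = 115.

√115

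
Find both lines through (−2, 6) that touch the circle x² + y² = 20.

Let a tangent through (−2, 6) have slope m. Its distance from (0, 0) must equal 2√5:
[m·(2) − (−6)]² = 20(m² + 1)
2m² − 3m − 2 = 0, so m = −1/2 or m = 2.
Through (−2, 6) these give x + 2y = 10 and 2x − y = −10.

x + 2y = 10 and 2x − y = −10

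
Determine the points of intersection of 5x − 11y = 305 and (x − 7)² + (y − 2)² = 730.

From the line, y = (−305 + 5x)/11. Substituting:
146x² − 4964x + 24528 = 0  ⟹  x² − 34x + 168 = 0
x = 28 or x = 6, giving (28, −15) and (6, −25).

(6, −25) and (28, −15)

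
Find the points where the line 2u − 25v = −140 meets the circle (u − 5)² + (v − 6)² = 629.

Express v = (140 + 2u)/25 and substitute into the circle:
629u² − 6290u − 377400 = 0  ⟹  u² − 10u − 600 = 0
u = 30 or u = −20, giving (30, 8) and (−20, 4).

(−20, 4) and (30, 8)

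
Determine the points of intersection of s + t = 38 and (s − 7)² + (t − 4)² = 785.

(6, 32) and (35, 3)

Express t = −s + 38 and substitute into the circle:
2s² − 82s + 420 = 0  ⟹  s² − 41s + 210 = 0
s = 35 or s = 6, giving (35, 3) and (6, 32).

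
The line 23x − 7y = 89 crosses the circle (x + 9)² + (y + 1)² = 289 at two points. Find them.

(−1, −16) and (6, 7)

From the line, y = (−89 + 23x)/7. Substituting:
578x² − 2890x − 3468 = 0  ⟹  x² − 5x − 6 = 0
x = 6 or x = −1, giving (6, 7) and (−1, −16).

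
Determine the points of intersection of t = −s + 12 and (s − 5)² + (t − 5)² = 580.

From the line, t = −s + 12. Substituting:
2s² − 24s − 506 = 0  ⟹  s² − 12s − 253 = 0
s = 23 or s = −11, giving (23, −11) and (−11, 23).

(−11, 23) and (23, −11)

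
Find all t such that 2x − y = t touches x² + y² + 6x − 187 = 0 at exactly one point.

t = −6 ± 14√5

For a tangent, require d(centre, line) = r = 14.
|2·(−3) − 1·0 − t| / √5 = 14
|t − (−6)| = 14√5.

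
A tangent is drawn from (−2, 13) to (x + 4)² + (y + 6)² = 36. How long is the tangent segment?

Centre (−4, −6), r² = 36. |PO|² = (2)² + (19)² = 365.
The tangent meets the radius at right angles, so tangent² = |PO|² − r² = 365 − 36 = 329.

√329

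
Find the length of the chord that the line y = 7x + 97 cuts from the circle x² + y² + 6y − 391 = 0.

20√2

Centre (0, −3), r² = 400. Perpendicular distance d from centre to line = |100| / √50 = 100/√50.
Half the chord is √(r² − d²) = √(200), so the full chord is 20√2.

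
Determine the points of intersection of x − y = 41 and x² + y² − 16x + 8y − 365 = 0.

Substitute y = x − 41:
2x² − 90x + 988 = 0  ⟹  x² − 45x + 494 = 0
x = 26 or x = 19, giving (26, −15) and (19, −22).

(19, −22) and (26, −15)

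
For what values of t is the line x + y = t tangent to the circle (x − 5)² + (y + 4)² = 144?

Tangency holds when the distance from the centre (5, −4) to the line equals the radius 12:
|1·5 + 1·(−4) − t| / √2 = 12
|t − (1)| = 12√2.

t = 1 ± 12√2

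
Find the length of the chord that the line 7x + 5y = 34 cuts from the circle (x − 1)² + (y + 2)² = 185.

Substitute y = (34 − 7x)/5:
74x² − 666x − 2664 = 0  ⟹  x² − 9x − 36 = 0
x = 12 or x = −3, giving (12, −10) and (−3, 11).
|(12, −10) − (−3, 11)| = √((15)² + (−21)²) = 3√74.

3√74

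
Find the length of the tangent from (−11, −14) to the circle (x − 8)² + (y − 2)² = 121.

Centre (8, 2), r² = 121. |PO|² = (−19)² + (−16)² = 617.
The tangent meets the radius at right angles, so tangent² = |PO|² − r² = 617 − 121 = 496.

4√31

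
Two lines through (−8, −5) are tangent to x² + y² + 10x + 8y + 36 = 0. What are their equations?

Let a tangent through (−8, −5) have slope m. Its distance from (−5, −4) must equal √5:
[m·(3) − (1)]² = 5(m² + 1)
2m² − 3m − 2 = 0, so m = 2 or m = −1/2.
Through (−8, −5) these give 2x − y = −11 and x + 2y = −18.

2x − y = −11 and x + 2y = −18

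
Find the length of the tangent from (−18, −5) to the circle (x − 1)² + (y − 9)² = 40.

Centre (1, 9), r² = 40. |PO|² = (−19)² + (−14)² = 557.
Power of the point: PT² = |PO|² − r² = 517, so PT = √517.

√517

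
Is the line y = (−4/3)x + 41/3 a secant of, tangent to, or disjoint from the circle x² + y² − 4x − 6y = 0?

disjoint

d² = (4·2 + 3·3 − (41))²/25 = 576/25; r² = 13.
Since d² > r², the line lies outside the circle.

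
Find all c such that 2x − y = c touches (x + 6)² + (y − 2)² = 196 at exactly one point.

c = −14 ± 14√5

For a tangent, require d(centre, line) = r = 14.
|2·(−6) − 1·2 − c| / √5 = 14
|c − (−14)| = 14√5.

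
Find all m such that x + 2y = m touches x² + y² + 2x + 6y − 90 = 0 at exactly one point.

m = −7 ± 10√5

The line touches the circle iff its distance from (−1, −3) is 10:
|1·(−1) + 2·(−3) − m| / √5 = 10
|m − (−7)| = 10√5.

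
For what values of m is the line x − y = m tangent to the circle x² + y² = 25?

m = ±5√2

The line touches the circle iff its distance from (0, 0) is 5:
|1·0 − 1·0 − m| / √2 = 5
|m| = 5√2.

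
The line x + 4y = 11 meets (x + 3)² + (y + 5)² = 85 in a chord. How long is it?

2√17

Substitute y = (11 − x)/4:
17x² + 34x − 255 = 0  ⟹  x² + 2x − 15 = 0
x = 3 or x = −5, giving (3, 2) and (−5, 4).
Chord length = distance between (3, 2) and (−5, 4) = √68 = 2√17.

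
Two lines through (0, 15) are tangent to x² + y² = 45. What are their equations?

2x + y = 15 and 2x − y = −15

Let a tangent through (0, 15) have slope m. Its distance from (0, 0) must equal 3√5:
(0m − (−15))² = 45(m² + 1)
m² − 4 = 0, so m = −2 or m = 2.
Through (0, 15) these give 2x + y = 15 and 2x − y = −15.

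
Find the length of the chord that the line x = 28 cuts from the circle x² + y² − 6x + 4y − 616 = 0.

4

The line gives x = 28. Substituting into the circle:
y² + 4y = 0
y = 0 or y = −4, giving (28, 0) and (28, −4).
|(28, 0) − (28, −4)| = √((0)² + (4)²) = 4.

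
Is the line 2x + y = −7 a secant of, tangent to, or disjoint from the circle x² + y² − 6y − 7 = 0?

Substituting the line into the circle gives 5x² + 40x + 84 = 0.
Δ = 1600 − 1680 = −80.
No real roots: the line does not meet the circle.

disjoint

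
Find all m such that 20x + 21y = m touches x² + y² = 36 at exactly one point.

m = −174 or m = 174

For a tangent, require d(centre, line) = r = 6.
|20·0 + 21·0 − m| / √841 = 6
|m| = 6·29, so m = 174 or m = −174.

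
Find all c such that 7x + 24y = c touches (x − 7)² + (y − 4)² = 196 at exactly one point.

Tangency holds when the distance from the centre (7, 4) to the line equals the radius 14:
|7·7 + 24·4 − c| / √625 = 14
|c − (145)| = 14·25, so c = 495 or c = −205.

c = −205 or c = 495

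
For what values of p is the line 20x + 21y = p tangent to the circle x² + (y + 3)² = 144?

For a tangent, require d(centre, line) = r = 12.
|20·0 + 21·(−3) − p| / √841 = 12
|p − (−63)| = 12·29, so p = 285 or p = −411.

p = −411 or p = 285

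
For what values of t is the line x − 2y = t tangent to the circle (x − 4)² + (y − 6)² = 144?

The line touches the circle iff its distance from (4, 6) is 12:
|1·4 − 2·6 − t| / √5 = 12
|t − (−8)| = 12√5.

t = −8 ± 12√5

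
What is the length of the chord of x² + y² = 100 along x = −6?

The line gives x = −6. Substituting into the circle:
y² − 64 = 0
y = 8 or y = −8, giving (−6, 8) and (−6, −8).
|(−6, 8) − (−6, −8)| = √((0)² + (16)²) = 16.

16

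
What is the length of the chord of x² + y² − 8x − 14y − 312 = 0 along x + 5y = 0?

From the line, y = (−x)/5. Substituting:
26x² − 130x − 7800 = 0  ⟹  x² − 5x − 300 = 0
x = 20 or x = −15, giving (20, −4) and (−15, 3).
|(20, −4) − (−15, 3)| = √((35)² + (−7)²) = 7√26.

7√26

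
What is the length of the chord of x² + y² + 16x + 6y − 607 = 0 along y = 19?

28

The distance from (−8, −3) to the line is 22, and r² = 680.
Chord = 2√(r² − d²) = 2·√(196) = 28.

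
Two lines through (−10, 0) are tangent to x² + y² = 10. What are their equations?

x + 3y = −10 and x − 3y = −10

Write the tangent as mx − y + (0 − m·(−10)) = 0 and set its distance from the centre to √10:
[m·(10) − (0)]² = 10(m² + 1)
9m² − 1 = 0, so m = −1/3 or m = 1/3.
Through (−10, 0) these give x + 3y = −10 and x − 3y = −10.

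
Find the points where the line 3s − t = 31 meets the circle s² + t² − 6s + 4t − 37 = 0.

(8, −7) and (10, −1)

Express t = 3s − 31 and substitute into the circle:
10s² − 180s + 800 = 0  ⟹  s² − 18s + 80 = 0
s = 10 or s = 8, giving (10, −1) and (8, −7).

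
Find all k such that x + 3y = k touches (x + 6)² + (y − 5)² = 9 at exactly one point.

k = 9 ± 3√10

Tangency holds when the distance from the centre (−6, 5) to the line equals the radius 3:
|1·(−6) + 3·5 − k| / √10 = 3
|k − (9)| = 3√10.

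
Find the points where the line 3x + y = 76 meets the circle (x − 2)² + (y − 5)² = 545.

(18, 22) and (25, 1)

Express y = −3x + 76 and substitute into the circle:
10x² − 430x + 4500 = 0  ⟹  x² − 43x + 450 = 0
x = 25 or x = 18, giving (25, 1) and (18, 22).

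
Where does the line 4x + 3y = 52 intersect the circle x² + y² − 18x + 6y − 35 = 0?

(7, 8) and (19, −8)

Substitute y = (52 − 4x)/3:
25x² − 650x + 3325 = 0  ⟹  x² − 26x + 133 = 0
x = 19 or x = 7, giving (19, −8) and (7, 8).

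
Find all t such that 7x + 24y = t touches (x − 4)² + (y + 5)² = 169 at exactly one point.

The line touches the circle iff its distance from (4, −5) is 13:
|7·4 + 24·(−5) − t| / √625 = 13
|t − (−92)| = 13·25, so t = 233 or t = −417.

t = −417 or t = 233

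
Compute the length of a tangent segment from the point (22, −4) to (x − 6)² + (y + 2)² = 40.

The centre is (6, −2) and r = 2√10. The square of the distance from P to the centre is 256 + 4 = 260.
By the tangent–radius right angle, tangent length = √(|PO|² − r²) = √220 = 2√55.

2√55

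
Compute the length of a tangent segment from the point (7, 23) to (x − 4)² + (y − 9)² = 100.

√105

Centre (4, 9), r² = 100. |PO|² = (3)² + (14)² = 205.
The tangent meets the radius at right angles, so tangent² = |PO|² − r² = 205 − 100 = 105.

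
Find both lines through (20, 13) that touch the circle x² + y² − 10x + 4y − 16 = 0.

Let a tangent through (20, 13) have slope m. Its distance from (5, −2) must equal 3√5:
(−15m − (−15))² = 45(m² + 1)
2m² − 5m + 2 = 0, so m = 1/2 or m = 2.
Through (20, 13) these give x − 2y = −6 and 2x − y = 27.

x − 2y = −6 and 2x − y = 27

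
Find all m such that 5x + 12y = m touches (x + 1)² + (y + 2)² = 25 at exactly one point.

m = −94 or m = 36

For a tangent, require d(centre, line) = r = 5.
|5·(−1) + 12·(−2) − m| / √169 = 5
|m − (−29)| = 5·13, so m = 36 or m = −94.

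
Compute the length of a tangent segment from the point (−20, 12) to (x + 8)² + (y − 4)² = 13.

√195

The centre is (−8, 4) and r = √13. The square of the distance from P to the centre is 144 + 64 = 208.
By the tangent–radius right angle, tangent length = √(|PO|² − r²) = √195.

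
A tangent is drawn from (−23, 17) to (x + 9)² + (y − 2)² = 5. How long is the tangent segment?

4√26

The centre is (−9, 2) and r = √5. The square of the distance from P to the centre is 196 + 225 = 421.
Power of the point: PT² = |PO|² − r² = 416, so PT = 4√26.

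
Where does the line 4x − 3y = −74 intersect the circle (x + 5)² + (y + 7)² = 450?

Express y = (74 + 4x)/3 and substitute into the circle:
25x² + 850x + 5200 = 0  ⟹  x² + 34x + 208 = 0
x = −8 or x = −26, giving (−8, 14) and (−26, −10).

(−26, −10) and (−8, 14)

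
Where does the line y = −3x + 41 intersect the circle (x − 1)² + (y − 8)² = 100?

Substitute y = −3x + 41:
10x² − 200x + 990 = 0  ⟹  x² − 20x + 99 = 0
x = 11 or x = 9, giving (11, 8) and (9, 14).

(9, 14) and (11, 8)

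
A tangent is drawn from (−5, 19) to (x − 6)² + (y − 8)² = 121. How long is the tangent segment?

Centre (6, 8), r² = 121. |PO|² = (−11)² + (11)² = 242.
The tangent meets the radius at right angles, so tangent² = |PO|² − r² = 242 − 121 = 121.

11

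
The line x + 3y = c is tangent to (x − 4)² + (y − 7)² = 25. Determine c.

c = 25 ± 5√10

The line touches the circle iff its distance from (4, 7) is 5:
|1·4 + 3·7 − c| / √10 = 5
|c − (25)| = 5√10.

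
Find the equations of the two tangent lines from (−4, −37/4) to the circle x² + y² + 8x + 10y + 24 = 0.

Write the tangent as mx − y + (−37/4 − m·(−4)) = 0 and set its distance from the centre to √17:
[m·(0) − (17/4)]² = 17(m² + 1)
16m² − 1 = 0, so m = 1/4 or m = −1/4.
Through (−4, −37/4) these give x − 4y = 33 and x + 4y = −41.

x − 4y = 33 and x + 4y = −41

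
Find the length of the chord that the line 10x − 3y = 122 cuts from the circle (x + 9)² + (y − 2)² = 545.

2√109

Centre (−9, 2), r² = 545. Perpendicular distance d from centre to line = |−218| / √109 = 218/√109.
Chord = 2√(r² − d²) = 2·√(109) = 2√109.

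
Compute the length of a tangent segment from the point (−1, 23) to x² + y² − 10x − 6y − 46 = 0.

The centre is (5, 3) and r = 4√5. The square of the distance from P to the centre is 36 + 400 = 436.
By the tangent–radius right angle, tangent length = √(|PO|² − r²) = √356 = 2√89.

2√89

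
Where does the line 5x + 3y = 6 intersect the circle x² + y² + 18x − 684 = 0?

(−15, 27) and (12, −18)

Express y = (6 − 5x)/3 and substitute into the circle:
34x² + 102x − 6120 = 0  ⟹  x² + 3x − 180 = 0
x = 12 or x = −15, giving (12, −18) and (−15, 27).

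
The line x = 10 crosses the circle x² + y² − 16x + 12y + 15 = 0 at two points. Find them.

(10, −15) and (10, 3)

The line gives x = 10. Substituting into the circle:
y² + 12y − 45 = 0
y = 3 or y = −15, giving (10, 3) and (10, −15).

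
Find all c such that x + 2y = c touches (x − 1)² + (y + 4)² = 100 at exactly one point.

The line touches the circle iff its distance from (1, −4) is 10:
|1·1 + 2·(−4) − c| / √5 = 10
|c − (−7)| = 10√5.

c = −7 ± 10√5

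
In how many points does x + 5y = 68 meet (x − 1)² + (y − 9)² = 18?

Substituting the line into the circle gives 26x² − 96x + 104 = 0.
Δ = 9216 − 10816 = −1600.
No real roots: the line does not meet the circle.

0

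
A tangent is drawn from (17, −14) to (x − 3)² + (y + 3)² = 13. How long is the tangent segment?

The centre is (3, −3) and r = √13. The square of the distance from P to the centre is 196 + 121 = 317.
Power of the point: PT² = |PO|² − r² = 304, so PT = 4√19.

4√19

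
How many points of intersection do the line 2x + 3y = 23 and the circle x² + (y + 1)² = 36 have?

0

d² = (2·0 + 3·(−1) − (23))²/13 = 52; r² = 36.
Since d² > r², the line lies outside the circle.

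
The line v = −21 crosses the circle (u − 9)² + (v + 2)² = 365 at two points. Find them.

(7, −21) and (11, −21)

Substitute v = −21:
u² − 18u + 77 = 0
u = 11 or u = 7, giving (11, −21) and (7, −21).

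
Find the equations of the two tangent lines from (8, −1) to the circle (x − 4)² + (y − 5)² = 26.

Let a tangent through (8, −1) have slope m. Its distance from (4, 5) must equal √26:
(−4m − (6))² = 26(m² + 1)
5m² − 24m − 5 = 0, so m = −1/5 or m = 5.
With m = −1/5: x + 5y = 3. With m = 5: 5x − y = 41.

x + 5y = 3 and 5x − y = 41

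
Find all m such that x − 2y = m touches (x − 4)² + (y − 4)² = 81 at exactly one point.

m = −4 ± 9√5

Tangency holds when the distance from the centre (4, 4) to the line equals the radius 9:
|1·4 − 2·4 − m| / √5 = 9
|m − (−4)| = 9√5.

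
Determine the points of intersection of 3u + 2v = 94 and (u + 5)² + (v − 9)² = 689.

(12, 29) and (20, 17)

From the line, v = (94 − 3u)/2. Substituting:
13u² − 416u + 3120 = 0  ⟹  u² − 32u + 240 = 0
u = 20 or u = 12, giving (20, 17) and (12, 29).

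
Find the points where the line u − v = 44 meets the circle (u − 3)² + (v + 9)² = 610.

(12, −32) and (26, −18)

Express v = u − 44 and substitute into the circle:
2u² − 76u + 624 = 0  ⟹  u² − 38u + 312 = 0
u = 26 or u = 12, giving (26, −18) and (12, −32).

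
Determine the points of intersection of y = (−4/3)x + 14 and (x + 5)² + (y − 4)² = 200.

(−3, 18) and (9, 2)

From the line, y = (42 − 4x)/3. Substituting:
25x² − 150x − 675 = 0  ⟹  x² − 6x − 27 = 0
x = 9 or x = −3, giving (9, 2) and (−3, 18).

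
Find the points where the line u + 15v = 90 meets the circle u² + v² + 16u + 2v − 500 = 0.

Express v = (90 − u)/15 and substitute into the circle:
226u² + 3390u − 101700 = 0  ⟹  u² + 15u − 450 = 0
u = 15 or u = −30, giving (15, 5) and (−30, 8).

(−30, 8) and (15, 5)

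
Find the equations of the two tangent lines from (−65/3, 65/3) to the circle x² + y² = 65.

4x + 7y = 65 and 7x + 4y = −65

A line y − (65/3) = m(x − (−65/3)) is tangent when its distance from (0, 0) is √65:
(65/3m − (−65/3))² = 65(m² + 1)
28m² + 65m + 28 = 0, so m = −4/7 or m = −7/4.
Through (−65/3, 65/3) these give 4x + 7y = 65 and 7x + 4y = −65.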